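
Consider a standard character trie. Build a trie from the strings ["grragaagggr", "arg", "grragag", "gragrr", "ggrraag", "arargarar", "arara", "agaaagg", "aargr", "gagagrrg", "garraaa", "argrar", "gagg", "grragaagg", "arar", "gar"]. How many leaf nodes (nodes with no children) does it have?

A leaf is a node with no children — equivalently, the end of a word that is not a proper prefix of any other stored word.
Those words: "aargr", "agaaagg", "arara", "arargarar", "argrar", "gagagrrg", "gagg", "garraaa", "ggrraag", "gragrr", "grragaagggr", "grragag"
Leaf count: 12

12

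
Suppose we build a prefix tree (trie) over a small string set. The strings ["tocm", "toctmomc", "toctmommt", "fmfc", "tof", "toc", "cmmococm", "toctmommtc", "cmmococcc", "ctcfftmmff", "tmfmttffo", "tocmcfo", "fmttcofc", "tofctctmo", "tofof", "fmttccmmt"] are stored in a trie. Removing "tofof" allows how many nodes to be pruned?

A node on "tofof"'s path can go only if nothing else ends at it or branches off below it.
The suffix "of" (2 nodes) is used only by "tofof"; the node for "tof" still has the child "c", so pruning stops there.
Nodes removed: 2

2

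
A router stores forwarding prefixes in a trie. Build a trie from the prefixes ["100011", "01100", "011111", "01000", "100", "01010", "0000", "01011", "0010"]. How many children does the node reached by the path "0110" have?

1

The children of the "0110" node are the distinct next characters among strings starting with "0110".
Distinct next characters after "0110": 0.
That node has 1 child edge.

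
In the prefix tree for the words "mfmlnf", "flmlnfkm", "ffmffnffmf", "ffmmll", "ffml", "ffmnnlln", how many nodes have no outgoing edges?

6

A leaf is a node with no children — equivalently, the end of a word that is not a proper prefix of any other stored word.
Those words: "ffmffnffmf", "ffml", "ffmmll", "ffmnnlln", "flmlnfkm", "mfmlnf"
Leaf count: 6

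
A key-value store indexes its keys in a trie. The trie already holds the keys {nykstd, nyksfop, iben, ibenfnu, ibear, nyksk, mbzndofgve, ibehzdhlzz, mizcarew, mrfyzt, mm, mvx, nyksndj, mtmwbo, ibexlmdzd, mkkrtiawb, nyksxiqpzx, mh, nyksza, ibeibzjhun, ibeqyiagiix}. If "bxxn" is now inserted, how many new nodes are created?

4

No existing word starts with "b", so every character of "bxxn" needs a new node.
4 − 0 = 4 new nodes.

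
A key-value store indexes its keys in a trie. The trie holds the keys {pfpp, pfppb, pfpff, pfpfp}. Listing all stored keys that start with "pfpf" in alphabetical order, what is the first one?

DFS of the "pfpf" subtree visits, in order: "pfpff", "pfpfp"
The 1st is pfpff.

pfpff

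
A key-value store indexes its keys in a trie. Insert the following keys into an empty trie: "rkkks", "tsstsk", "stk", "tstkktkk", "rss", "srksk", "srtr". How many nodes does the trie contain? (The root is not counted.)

28

Trace insertions, counting only characters that open a new branch:
  "rkkks" → 5 new (r, k, k, k, s)
  "tsstsk" → 6 new (t, s, s, t, s, k)
  "stk" → 3 new (s, t, k)
  "tstkktkk" → prefix "ts" already present; 6 new (t, k, k, t, k, k)
  "rss" → prefix "r" already present; 2 new (s, s)
  "srksk" → prefix "s" already present; 4 new (r, k, s, k)
  "srtr" → prefix "sr" already present; 2 new (t, r)
Total nodes = 5 + 6 + 3 + 6 + 2 + 4 + 2 = 28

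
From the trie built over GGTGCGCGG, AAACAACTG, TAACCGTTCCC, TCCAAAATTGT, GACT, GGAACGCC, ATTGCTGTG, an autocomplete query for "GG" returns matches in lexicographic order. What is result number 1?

GGAACGCC

DFS of the "GG" subtree visits, in order: "GGAACGCC", "GGTGCGCGG"
Position 1: GGAACGCC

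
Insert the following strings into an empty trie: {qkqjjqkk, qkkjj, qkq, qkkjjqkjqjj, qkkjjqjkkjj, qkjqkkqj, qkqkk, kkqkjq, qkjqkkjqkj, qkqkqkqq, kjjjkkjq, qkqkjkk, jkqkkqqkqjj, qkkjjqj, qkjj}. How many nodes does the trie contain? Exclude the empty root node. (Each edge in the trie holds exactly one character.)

66

Insert word by word; a character creates a node only if that edge doesn't already exist:
  "qkqjjqkk" → 8 new (q, k, q, j, j, q, k, k)
  "qkkjj" → prefix "qk" already present; 3 new (k, j, j)
  "qkq" → prefix "qkq" already present; 0 new (none)
  "qkkjjqkjqjj" → prefix "qkkjj" already present; 6 new (q, k, j, q, j, j)
  "qkkjjqjkkjj" → prefix "qkkjjq" already present; 5 new (j, k, k, j, j)
  "qkjqkkqj" → prefix "qk" already present; 6 new (j, q, k, k, q, j)
  "qkqkk" → prefix "qkq" already present; 2 new (k, k)
  "kkqkjq" → 6 new (k, k, q, k, j, q)
  "qkjqkkjqkj" → prefix "qkjqkk" already present; 4 new (j, q, k, j)
  "qkqkqkqq" → prefix "qkqk" already present; 4 new (q, k, q, q)
  "kjjjkkjq" → prefix "k" already present; 7 new (j, j, j, k, k, j, q)
  "qkqkjkk" → prefix "qkqk" already present; 3 new (j, k, k)
  "jkqkkqqkqjj" → 11 new (j, k, q, k, k, q, q, k, q, j, j)
  "qkkjjqj" → prefix "qkkjjqj" already present; 0 new (none)
  "qkjj" → prefix "qkj" already present; 1 new (j)
Total nodes = 8 + 3 + 0 + 6 + 5 + 6 + 2 + 6 + 4 + 4 + 7 + 3 + 11 + 0 + 1 = 66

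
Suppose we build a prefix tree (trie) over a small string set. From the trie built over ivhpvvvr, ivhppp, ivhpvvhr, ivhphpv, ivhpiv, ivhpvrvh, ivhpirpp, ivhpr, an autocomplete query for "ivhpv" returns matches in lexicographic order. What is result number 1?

Words with prefix "ivhpv", in lexicographic order: "ivhpvrvh", "ivhpvvhr", "ivhpvvvr"
The 1st is ivhpvrvh.

ivhpvrvh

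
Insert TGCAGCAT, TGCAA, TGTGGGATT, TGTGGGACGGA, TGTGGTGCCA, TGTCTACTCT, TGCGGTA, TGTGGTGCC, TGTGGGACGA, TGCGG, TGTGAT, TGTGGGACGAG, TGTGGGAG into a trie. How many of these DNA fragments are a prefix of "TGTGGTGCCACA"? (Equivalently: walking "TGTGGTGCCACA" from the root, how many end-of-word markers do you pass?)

2

Traverse "TGTGGTGCCACA" character by character; count nodes along the way that are marked as word ends.
Prefixes of the query that are stored words: "TGTGGTGCC", "TGTGGTGCCA"
Count: 2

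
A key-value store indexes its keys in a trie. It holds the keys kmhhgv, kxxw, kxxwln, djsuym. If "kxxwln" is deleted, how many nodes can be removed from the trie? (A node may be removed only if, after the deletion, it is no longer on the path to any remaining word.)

Walk "kxxwln" from the leaf back toward the root, removing each node that no remaining word uses.
The suffix "ln" (2 nodes) is used only by "kxxwln"; "kxxw" is itself a stored word, so pruning stops there.
Nodes removed: 2

2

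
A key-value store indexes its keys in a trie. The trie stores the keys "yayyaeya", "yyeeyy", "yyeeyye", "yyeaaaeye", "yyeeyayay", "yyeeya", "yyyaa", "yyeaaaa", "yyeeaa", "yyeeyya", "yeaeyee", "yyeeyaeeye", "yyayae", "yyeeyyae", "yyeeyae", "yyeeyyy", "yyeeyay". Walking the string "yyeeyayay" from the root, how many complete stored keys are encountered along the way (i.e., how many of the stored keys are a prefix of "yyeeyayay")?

Walk "yyeeyayay" from the root; an end-of-word marker is hit whenever a stored word is a prefix of "yyeeyayay".
Prefixes of the query that are stored words: "yyeeya", "yyeeyay", "yyeeyayay"
Count: 3

3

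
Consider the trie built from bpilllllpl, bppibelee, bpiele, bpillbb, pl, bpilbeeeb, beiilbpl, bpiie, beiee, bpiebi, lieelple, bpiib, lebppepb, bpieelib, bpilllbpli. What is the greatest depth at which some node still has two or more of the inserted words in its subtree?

6

Look for the deepest trie node that still has at least two words in its subtree.
"bpilllbpli" and "bpilllllpl" agree on "bpilll" (6 characters) before diverging; nothing deeper is shared.
Longest shared-prefix length: 6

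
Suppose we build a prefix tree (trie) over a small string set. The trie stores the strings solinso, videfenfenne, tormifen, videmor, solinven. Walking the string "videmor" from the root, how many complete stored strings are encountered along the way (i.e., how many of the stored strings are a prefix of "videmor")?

Walk "videmor" from the root; an end-of-word marker is hit whenever a stored word is a prefix of "videmor".
Prefixes of the query that are stored words: "videmor"
Count: 1

1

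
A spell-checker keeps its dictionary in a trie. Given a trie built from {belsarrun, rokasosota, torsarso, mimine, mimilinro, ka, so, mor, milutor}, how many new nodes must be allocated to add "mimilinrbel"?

Walking "mimilinrbel" from the root, the first 8 characters ("mimilinr") follow existing edges; "b" is the first miss.
So 11 − 8 = 3 new nodes.

3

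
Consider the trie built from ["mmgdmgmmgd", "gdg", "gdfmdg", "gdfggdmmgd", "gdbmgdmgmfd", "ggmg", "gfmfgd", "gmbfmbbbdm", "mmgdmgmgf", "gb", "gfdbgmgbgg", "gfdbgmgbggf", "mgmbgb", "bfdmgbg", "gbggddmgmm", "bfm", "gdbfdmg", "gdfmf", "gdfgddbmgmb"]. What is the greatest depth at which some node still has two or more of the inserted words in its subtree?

The deepest shared node is where two words last agree before diverging.
e.g. "gfdbgmgbgg" and "gfdbgmgbggf" share the prefix "gfdbgmgbgg" of length 10; no pair shares a longer one.
Longest shared-prefix length: 10

10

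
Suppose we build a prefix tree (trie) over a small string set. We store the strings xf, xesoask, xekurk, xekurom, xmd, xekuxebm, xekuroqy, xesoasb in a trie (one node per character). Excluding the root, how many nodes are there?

23

Trace insertions, counting only characters that open a new branch:
  "xf" → 2 new (x, f)
  "xesoask" → prefix "x" already present; 6 new (e, s, o, a, s, k)
  "xekurk" → prefix "xe" already present; 4 new (k, u, r, k)
  "xekurom" → prefix "xekur" already present; 2 new (o, m)
  "xmd" → prefix "x" already present; 2 new (m, d)
  "xekuxebm" → prefix "xeku" already present; 4 new (x, e, b, m)
  "xekuroqy" → prefix "xekuro" already present; 2 new (q, y)
  "xesoasb" → prefix "xesoas" already present; 1 new (b)
Total nodes = 2 + 6 + 4 + 2 + 2 + 4 + 2 + 1 = 23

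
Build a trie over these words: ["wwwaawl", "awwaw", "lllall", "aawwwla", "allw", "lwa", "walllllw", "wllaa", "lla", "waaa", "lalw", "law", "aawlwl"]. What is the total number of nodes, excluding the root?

50

Count nodes per top-level branch (shared prefixes stored once):
  'a'-branch (aawlwl, aawwwla, allw, awwaw): 17 nodes
  'l'-branch (lalw, law, lla, lllall, lwa): 13 nodes
  'w'-branch (waaa, walllllw, wllaa, wwwaawl): 20 nodes
Sum: 50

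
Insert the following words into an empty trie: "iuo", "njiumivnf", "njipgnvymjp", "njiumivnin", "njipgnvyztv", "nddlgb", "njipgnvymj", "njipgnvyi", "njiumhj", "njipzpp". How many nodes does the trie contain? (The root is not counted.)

Count nodes per top-level branch (shared prefixes stored once):
  'i'-branch (iuo): 3 nodes
  'n'-branch (nddlgb, njipgnvyi, njipgnvymj, njipgnvymjp, njipgnvyztv, njipzpp, njiumhj, njiumivnf, njiumivnin): 33 nodes
Sum: 36

36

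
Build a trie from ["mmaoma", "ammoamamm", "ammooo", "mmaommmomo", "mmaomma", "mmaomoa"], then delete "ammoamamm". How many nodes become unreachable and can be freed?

5

A node on "ammoamamm"'s path can go only if nothing else ends at it or branches off below it.
The suffix "amamm" (5 nodes) is used only by "ammoamamm"; the node for "ammo" still has the child "o", so pruning stops there.
Nodes removed: 5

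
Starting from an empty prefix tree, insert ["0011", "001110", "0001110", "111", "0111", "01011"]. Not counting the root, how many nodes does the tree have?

Trie structure (* marks end of a word):
(root)
├─ 0
│  ├─ 0
│  │  ├─ 0
│  │  │  └─ 1
│  │  │     └─ 1
│  │  │        └─ 1
│  │  │           └─ 0 *
│  │  └─ 1
│  │     └─ 1 *
│  │        └─ 1
│  │           └─ 0 *
│  └─ 1
│     ├─ 0
│     │  └─ 1
│     │     └─ 1 *
│     └─ 1
│        └─ 1 *
└─ 1
   └─ 1
      └─ 1 *
Counting every labelled node above: 20.

20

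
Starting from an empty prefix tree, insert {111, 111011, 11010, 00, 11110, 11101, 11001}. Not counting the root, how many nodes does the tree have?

15

Trace insertions, counting only characters that open a new branch:
  "111" → 3 new (1, 1, 1)
  "111011" → prefix "111" already present; 3 new (0, 1, 1)
  "11010" → prefix "11" already present; 3 new (0, 1, 0)
  "00" → 2 new (0, 0)
  "11110" → prefix "111" already present; 2 new (1, 0)
  "11101" → prefix "11101" already present; 0 new (none)
  "11001" → prefix "110" already present; 2 new (0, 1)
Total nodes = 3 + 3 + 3 + 2 + 2 + 0 + 2 = 15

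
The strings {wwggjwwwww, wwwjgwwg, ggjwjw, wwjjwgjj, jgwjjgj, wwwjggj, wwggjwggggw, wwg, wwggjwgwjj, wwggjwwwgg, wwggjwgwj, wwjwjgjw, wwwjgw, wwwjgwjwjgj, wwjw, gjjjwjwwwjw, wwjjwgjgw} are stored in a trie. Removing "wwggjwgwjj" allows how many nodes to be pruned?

Walk "wwggjwgwjj" from the leaf back toward the root, removing each node that no remaining word uses.
The suffix "j" (1 node) is used only by "wwggjwgwjj"; "wwggjwgwj" is itself a stored word, so pruning stops there.
Nodes removed: 1

1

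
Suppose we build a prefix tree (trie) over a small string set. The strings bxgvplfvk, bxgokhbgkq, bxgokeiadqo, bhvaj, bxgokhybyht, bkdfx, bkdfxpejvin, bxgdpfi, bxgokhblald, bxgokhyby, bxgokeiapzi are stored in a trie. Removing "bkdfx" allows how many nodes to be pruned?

After clearing the end-marker at "bkdfx", prune upward until reaching a node still needed by another word.
Every node on "bkdfx" is still needed (e.g. by "bkdfxpejvin"), so nothing is freed.
Nodes removed: 0

0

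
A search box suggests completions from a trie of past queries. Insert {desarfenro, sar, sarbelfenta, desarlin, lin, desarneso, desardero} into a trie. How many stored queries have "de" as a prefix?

4

Traverse to the node for "de", then collect every word in that subtree.
Words under "de": desardero, desarfenro, desarlin, desarneso
Count: 4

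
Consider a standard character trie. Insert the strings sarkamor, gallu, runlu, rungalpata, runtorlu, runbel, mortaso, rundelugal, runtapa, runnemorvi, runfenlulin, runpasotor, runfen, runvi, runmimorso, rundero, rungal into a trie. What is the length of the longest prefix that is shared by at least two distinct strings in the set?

Equivalently: take the maximum, over all pairs, of their longest common prefix length.
e.g. "runfen" and "runfenlulin" share the prefix "runfen" of length 6; no pair shares a longer one.
Longest shared-prefix length: 6

6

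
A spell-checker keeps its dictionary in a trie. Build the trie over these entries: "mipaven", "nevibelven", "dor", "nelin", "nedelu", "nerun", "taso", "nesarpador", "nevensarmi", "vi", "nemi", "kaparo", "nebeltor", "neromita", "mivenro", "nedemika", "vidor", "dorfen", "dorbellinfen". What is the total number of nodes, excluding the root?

Insert word by word; a character creates a node only if that edge doesn't already exist:
  "mipaven" → 7 new (m, i, p, a, v, e, n)
  "nevibelven" → 10 new (n, e, v, i, b, e, l, v, e, n)
  "dor" → 3 new (d, o, r)
  "nelin" → prefix "ne" already present; 3 new (l, i, n)
  "nedelu" → prefix "ne" already present; 4 new (d, e, l, u)
  "nerun" → prefix "ne" already present; 3 new (r, u, n)
  "taso" → 4 new (t, a, s, o)
  "nesarpador" → prefix "ne" already present; 8 new (s, a, r, p, a, d, o, r)
  "nevensarmi" → prefix "nev" already present; 7 new (e, n, s, a, r, m, i)
  "vi" → 2 new (v, i)
  "nemi" → prefix "ne" already present; 2 new (m, i)
  "kaparo" → 6 new (k, a, p, a, r, o)
  "nebeltor" → prefix "ne" already present; 6 new (b, e, l, t, o, r)
  "neromita" → prefix "ner" already present; 5 new (o, m, i, t, a)
  "mivenro" → prefix "mi" already present; 5 new (v, e, n, r, o)
  "nedemika" → prefix "nede" already present; 4 new (m, i, k, a)
  "vidor" → prefix "vi" already present; 3 new (d, o, r)
  "dorfen" → prefix "dor" already present; 3 new (f, e, n)
  "dorbellinfen" → prefix "dor" already present; 9 new (b, e, l, l, i, n, f, e, n)
Total nodes = 7 + 10 + 3 + 3 + 4 + 3 + 4 + 8 + 7 + 2 + 2 + 6 + 6 + 5 + 5 + 4 + 3 + 3 + 9 = 94

94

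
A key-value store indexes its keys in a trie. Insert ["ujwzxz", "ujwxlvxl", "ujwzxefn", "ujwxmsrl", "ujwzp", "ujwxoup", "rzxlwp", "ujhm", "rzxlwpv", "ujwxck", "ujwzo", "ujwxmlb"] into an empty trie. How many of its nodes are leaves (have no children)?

11

Leaves are exactly the stored words that no other stored word extends.
Those words: "rzxlwpv", "ujhm", "ujwxck", "ujwxlvxl", "ujwxmlb", "ujwxmsrl", "ujwxoup", "ujwzo", "ujwzp", "ujwzxefn", "ujwzxz"
Leaf count: 11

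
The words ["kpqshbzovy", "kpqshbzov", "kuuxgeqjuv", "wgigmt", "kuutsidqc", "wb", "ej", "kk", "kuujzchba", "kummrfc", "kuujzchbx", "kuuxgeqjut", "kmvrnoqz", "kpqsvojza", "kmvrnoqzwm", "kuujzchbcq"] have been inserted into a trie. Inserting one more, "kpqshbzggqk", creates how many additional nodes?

Walking "kpqshbzggqk" from the root, the first 7 characters ("kpqshbz") follow existing edges; "g" is the first miss.
Each of the 4 remaining characters creates one node.

4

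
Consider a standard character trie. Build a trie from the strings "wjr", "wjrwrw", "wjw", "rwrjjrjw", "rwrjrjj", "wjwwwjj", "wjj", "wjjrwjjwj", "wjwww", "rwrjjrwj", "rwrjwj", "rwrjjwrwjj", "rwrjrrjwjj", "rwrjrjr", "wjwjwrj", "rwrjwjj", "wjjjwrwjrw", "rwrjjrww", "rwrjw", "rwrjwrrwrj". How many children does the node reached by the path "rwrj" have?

3

The children of the "rwrj" node are the distinct next characters among strings starting with "rwrj".
Distinct next characters after "rwrj": j, r, w.
That node has 3 child edges.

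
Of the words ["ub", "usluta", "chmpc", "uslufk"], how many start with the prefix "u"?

Filter for entries beginning with "u":
Words under "u": ub, uslufk, usluta
Count: 3

3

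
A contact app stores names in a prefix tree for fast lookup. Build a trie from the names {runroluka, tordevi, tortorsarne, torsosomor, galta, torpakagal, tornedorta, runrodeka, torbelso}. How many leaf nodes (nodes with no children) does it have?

9

A leaf is a node with no children — equivalently, the end of a word that is not a proper prefix of any other stored word.
Those words: "galta", "runrodeka", "runroluka", "torbelso", "tordevi", "tornedorta", "torpakagal", "torsosomor", "tortorsarne"
Leaf count: 9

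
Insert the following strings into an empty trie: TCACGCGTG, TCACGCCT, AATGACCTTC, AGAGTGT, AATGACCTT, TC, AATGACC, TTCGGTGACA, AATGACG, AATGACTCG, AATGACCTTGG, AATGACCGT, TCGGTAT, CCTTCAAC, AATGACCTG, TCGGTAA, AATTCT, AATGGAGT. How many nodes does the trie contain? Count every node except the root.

66

Trace insertions, counting only characters that open a new branch:
  "TCACGCGTG" → 9 new (T, C, A, C, G, C, G, T, G)
  "TCACGCCT" → prefix "TCACGC" already present; 2 new (C, T)
  "AATGACCTTC" → 10 new (A, A, T, G, A, C, C, T, T, C)
  "AGAGTGT" → prefix "A" already present; 6 new (G, A, G, T, G, T)
  "AATGACCTT" → prefix "AATGACCTT" already present; 0 new (none)
  "TC" → prefix "TC" already present; 0 new (none)
  "AATGACC" → prefix "AATGACC" already present; 0 new (none)
  "TTCGGTGACA" → prefix "T" already present; 9 new (T, C, G, G, T, G, A, C, A)
  "AATGACG" → prefix "AATGAC" already present; 1 new (G)
  "AATGACTCG" → prefix "AATGAC" already present; 3 new (T, C, G)
  "AATGACCTTGG" → prefix "AATGACCTT" already present; 2 new (G, G)
  "AATGACCGT" → prefix "AATGACC" already present; 2 new (G, T)
  "TCGGTAT" → prefix "TC" already present; 5 new (G, G, T, A, T)
  "CCTTCAAC" → 8 new (C, C, T, T, C, A, A, C)
  "AATGACCTG" → prefix "AATGACCT" already present; 1 new (G)
  "TCGGTAA" → prefix "TCGGTA" already present; 1 new (A)
  "AATTCT" → prefix "AAT" already present; 3 new (T, C, T)
  "AATGGAGT" → prefix "AATG" already present; 4 new (G, A, G, T)
Total nodes = 9 + 2 + 10 + 6 + 0 + 0 + 0 + 9 + 1 + 3 + 2 + 2 + 5 + 8 + 1 + 1 + 3 + 4 = 66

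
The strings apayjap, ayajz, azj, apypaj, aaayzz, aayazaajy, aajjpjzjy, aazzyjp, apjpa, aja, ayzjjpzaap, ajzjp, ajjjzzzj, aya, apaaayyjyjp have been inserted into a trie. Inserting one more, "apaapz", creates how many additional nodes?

Walking "apaapz" from the root, the first 4 characters ("apaa") follow existing edges; "p" is the first miss.
Each of the 2 remaining characters creates one node.

2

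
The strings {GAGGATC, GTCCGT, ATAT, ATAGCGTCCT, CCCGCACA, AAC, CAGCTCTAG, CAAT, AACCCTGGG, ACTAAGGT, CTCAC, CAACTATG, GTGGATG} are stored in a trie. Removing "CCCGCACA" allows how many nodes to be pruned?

7

A node on "CCCGCACA"'s path can go only if nothing else ends at it or branches off below it.
The suffix "CCGCACA" (7 nodes) is used only by "CCCGCACA"; the node for "C" still has the child "A", so pruning stops there.
Nodes removed: 7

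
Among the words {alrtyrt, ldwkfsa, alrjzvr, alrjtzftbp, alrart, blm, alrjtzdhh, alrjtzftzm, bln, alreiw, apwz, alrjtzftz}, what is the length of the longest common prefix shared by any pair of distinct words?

9

Equivalently: take the maximum, over all pairs, of their longest common prefix length.
"alrjtzftz" and "alrjtzftzm" agree on "alrjtzftz" (9 characters) before diverging; nothing deeper is shared.
Longest shared-prefix length: 9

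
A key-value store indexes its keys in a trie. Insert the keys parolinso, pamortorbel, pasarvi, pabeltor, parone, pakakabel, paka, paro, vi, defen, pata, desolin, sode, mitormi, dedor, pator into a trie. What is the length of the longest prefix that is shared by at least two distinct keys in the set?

Look for the deepest trie node that still has at least two words in its subtree.
"paka" and "pakakabel" agree on "paka" (4 characters) before diverging; nothing deeper is shared.
Longest shared-prefix length: 4

4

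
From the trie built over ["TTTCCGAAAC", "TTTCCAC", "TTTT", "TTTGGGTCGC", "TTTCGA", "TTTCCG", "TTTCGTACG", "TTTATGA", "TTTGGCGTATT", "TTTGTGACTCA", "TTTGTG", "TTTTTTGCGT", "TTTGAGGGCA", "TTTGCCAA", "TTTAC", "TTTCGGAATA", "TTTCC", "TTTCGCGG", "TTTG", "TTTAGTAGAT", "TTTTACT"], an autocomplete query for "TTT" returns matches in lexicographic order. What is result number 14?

TTTGCCAA

Words with prefix "TTT", in lexicographic order: "TTTAC", "TTTAGTAGAT", "TTTATGA", "TTTCC", "TTTCCAC", "TTTCCG", "TTTCCGAAAC", "TTTCGA", "TTTCGCGG", "TTTCGGAATA", "TTTCGTACG", "TTTG", "TTTGAGGGCA", "TTTGCCAA", "TTTGGCGTATT", "TTTGGGTCGC", "TTTGTG", "TTTGTGACTCA", "TTTT", "TTTTACT", "TTTTTTGCGT"
Position 14: TTTGCCAA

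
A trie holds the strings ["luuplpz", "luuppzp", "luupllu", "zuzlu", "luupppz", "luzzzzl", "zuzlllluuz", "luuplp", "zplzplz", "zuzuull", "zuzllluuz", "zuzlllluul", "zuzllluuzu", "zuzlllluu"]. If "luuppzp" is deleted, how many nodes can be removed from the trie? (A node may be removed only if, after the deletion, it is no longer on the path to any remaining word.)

2

Walk "luuppzp" from the leaf back toward the root, removing each node that no remaining word uses.
The suffix "zp" (2 nodes) is used only by "luuppzp"; the node for "luupp" still has the child "p", so pruning stops there.
Nodes removed: 2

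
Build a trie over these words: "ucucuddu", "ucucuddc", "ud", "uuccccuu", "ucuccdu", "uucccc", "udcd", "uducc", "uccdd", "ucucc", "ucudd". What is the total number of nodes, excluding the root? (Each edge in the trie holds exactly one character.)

30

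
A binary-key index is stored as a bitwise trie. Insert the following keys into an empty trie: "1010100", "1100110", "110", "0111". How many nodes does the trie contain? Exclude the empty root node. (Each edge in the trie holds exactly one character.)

17

Trace insertions, counting only characters that open a new branch:
  "1010100" → 7 new (1, 0, 1, 0, 1, 0, 0)
  "1100110" → prefix "1" already present; 6 new (1, 0, 0, 1, 1, 0)
  "110" → prefix "110" already present; 0 new (none)
  "0111" → 4 new (0, 1, 1, 1)
Total nodes = 7 + 6 + 0 + 4 = 17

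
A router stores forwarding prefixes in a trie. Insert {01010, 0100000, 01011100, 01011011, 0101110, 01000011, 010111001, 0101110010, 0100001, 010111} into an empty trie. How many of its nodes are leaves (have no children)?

Leaves are exactly the stored words that no other stored word extends.
Those words: "0100000", "01000011", "01010", "01011011", "0101110010"
Leaf count: 5

5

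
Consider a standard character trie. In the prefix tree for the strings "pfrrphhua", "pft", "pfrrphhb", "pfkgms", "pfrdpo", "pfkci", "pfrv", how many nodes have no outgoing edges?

7

Leaves are exactly the stored words that no other stored word extends.
Those words: "pfkci", "pfkgms", "pfrdpo", "pfrrphhb", "pfrrphhua", "pfrv", "pft"
Leaf count: 7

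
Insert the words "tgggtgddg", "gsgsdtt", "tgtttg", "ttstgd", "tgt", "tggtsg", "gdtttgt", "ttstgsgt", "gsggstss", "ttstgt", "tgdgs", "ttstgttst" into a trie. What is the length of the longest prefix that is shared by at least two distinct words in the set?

6

The deepest shared node is where two words last agree before diverging.
"ttstgt" and "ttstgttst" agree on "ttstgt" (6 characters) before diverging; nothing deeper is shared.
Longest shared-prefix length: 6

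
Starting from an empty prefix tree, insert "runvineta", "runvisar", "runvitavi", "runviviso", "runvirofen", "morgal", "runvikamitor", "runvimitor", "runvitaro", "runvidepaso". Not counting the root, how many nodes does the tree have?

Count nodes per top-level branch (shared prefixes stored once):
  'm'-branch (morgal): 6 nodes
  'r'-branch (runvidepaso, runvikamitor, runvimitor, runvineta, runvirofen, runvisar, runvitaro, runvitavi, runviviso): 45 nodes
Sum: 51

51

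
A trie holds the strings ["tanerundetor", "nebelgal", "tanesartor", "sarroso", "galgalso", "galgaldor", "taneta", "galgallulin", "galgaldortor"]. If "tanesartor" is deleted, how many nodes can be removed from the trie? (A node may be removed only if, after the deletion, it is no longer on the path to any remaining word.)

A node on "tanesartor"'s path can go only if nothing else ends at it or branches off below it.
The suffix "sartor" (6 nodes) is used only by "tanesartor"; the node for "tane" still has the child "r", so pruning stops there.
Nodes removed: 6

6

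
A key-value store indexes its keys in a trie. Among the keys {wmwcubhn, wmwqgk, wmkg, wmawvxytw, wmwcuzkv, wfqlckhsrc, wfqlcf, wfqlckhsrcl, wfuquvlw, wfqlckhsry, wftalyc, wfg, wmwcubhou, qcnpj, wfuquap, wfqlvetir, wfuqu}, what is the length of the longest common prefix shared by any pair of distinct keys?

Equivalently: take the maximum, over all pairs, of their longest common prefix length.
"wfqlckhsrc" and "wfqlckhsrcl" agree on "wfqlckhsrc" (10 characters) before diverging; nothing deeper is shared.
Longest shared-prefix length: 10

10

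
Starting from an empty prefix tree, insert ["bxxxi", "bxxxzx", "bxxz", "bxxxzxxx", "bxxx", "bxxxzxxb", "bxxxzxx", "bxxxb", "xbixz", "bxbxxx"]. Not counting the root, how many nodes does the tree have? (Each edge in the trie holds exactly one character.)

Trace insertions, counting only characters that open a new branch:
  "bxxxi" → 5 new (b, x, x, x, i)
  "bxxxzx" → prefix "bxxx" already present; 2 new (z, x)
  "bxxz" → prefix "bxx" already present; 1 new (z)
  "bxxxzxxx" → prefix "bxxxzx" already present; 2 new (x, x)
  "bxxx" → prefix "bxxx" already present; 0 new (none)
  "bxxxzxxb" → prefix "bxxxzxx" already present; 1 new (b)
  "bxxxzxx" → prefix "bxxxzxx" already present; 0 new (none)
  "bxxxb" → prefix "bxxx" already present; 1 new (b)
  "xbixz" → 5 new (x, b, i, x, z)
  "bxbxxx" → prefix "bx" already present; 4 new (b, x, x, x)
Total nodes = 5 + 2 + 1 + 2 + 0 + 1 + 0 + 1 + 5 + 4 = 21

21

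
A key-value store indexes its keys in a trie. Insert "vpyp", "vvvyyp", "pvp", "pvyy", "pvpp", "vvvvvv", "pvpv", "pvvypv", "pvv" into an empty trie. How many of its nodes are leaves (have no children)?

7

Leaves are exactly the stored words that no other stored word extends.
Those words: "pvpp", "pvpv", "pvvypv", "pvyy", "vpyp", "vvvvvv", "vvvyyp"
Leaf count: 7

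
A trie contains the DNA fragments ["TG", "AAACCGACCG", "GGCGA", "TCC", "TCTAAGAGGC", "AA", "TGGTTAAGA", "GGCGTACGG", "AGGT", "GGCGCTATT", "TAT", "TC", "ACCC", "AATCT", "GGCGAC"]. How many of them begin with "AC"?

Filter for entries beginning with "AC":
Matches: "ACCC"
Count: 1

1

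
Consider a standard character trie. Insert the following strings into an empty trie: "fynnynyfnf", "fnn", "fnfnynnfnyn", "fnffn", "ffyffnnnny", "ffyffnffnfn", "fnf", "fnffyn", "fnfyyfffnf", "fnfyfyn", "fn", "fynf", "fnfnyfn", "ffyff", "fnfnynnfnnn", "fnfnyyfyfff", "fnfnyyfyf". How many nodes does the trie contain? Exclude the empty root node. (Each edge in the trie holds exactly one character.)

60

For each word, the new-node count is its length minus the longest prefix already in the trie:
  "fynnynyfnf" → 10 new (f, y, n, n, y, n, y, f, n, f)
  "fnn" → prefix "f" already present; 2 new (n, n)
  "fnfnynnfnyn" → prefix "fn" already present; 9 new (f, n, y, n, n, f, n, y, n)
  "fnffn" → prefix "fnf" already present; 2 new (f, n)
  "ffyffnnnny" → prefix "f" already present; 9 new (f, y, f, f, n, n, n, n, y)
  "ffyffnffnfn" → prefix "ffyffn" already present; 5 new (f, f, n, f, n)
  "fnf" → prefix "fnf" already present; 0 new (none)
  "fnffyn" → prefix "fnff" already present; 2 new (y, n)
  "fnfyyfffnf" → prefix "fnf" already present; 7 new (y, y, f, f, f, n, f)
  "fnfyfyn" → prefix "fnfy" already present; 3 new (f, y, n)
  "fn" → prefix "fn" already present; 0 new (none)
  "fynf" → prefix "fyn" already present; 1 new (f)
  "fnfnyfn" → prefix "fnfny" already present; 2 new (f, n)
  "ffyff" → prefix "ffyff" already present; 0 new (none)
  "fnfnynnfnnn" → prefix "fnfnynnfn" already present; 2 new (n, n)
  "fnfnyyfyfff" → prefix "fnfny" already present; 6 new (y, f, y, f, f, f)
  "fnfnyyfyf" → prefix "fnfnyyfyf" already present; 0 new (none)
Total nodes = 10 + 2 + 9 + 2 + 9 + 5 + 0 + 2 + 7 + 3 + 0 + 1 + 2 + 0 + 2 + 6 + 0 = 60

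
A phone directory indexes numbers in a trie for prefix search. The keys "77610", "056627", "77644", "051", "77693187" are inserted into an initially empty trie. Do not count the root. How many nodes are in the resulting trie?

19

Trie structure (* marks end of a word):
(root)
├─ 0
│  └─ 5
│     ├─ 1 *
│     └─ 6
│        └─ 6
│           └─ 2
│              └─ 7 *
└─ 7
   └─ 7
      └─ 6
         ├─ 1
         │  └─ 0 *
         ├─ 4
         │  └─ 4 *
         └─ 9
            └─ 3
               └─ 1
                  └─ 8
                     └─ 7 *
Counting every labelled node above: 19.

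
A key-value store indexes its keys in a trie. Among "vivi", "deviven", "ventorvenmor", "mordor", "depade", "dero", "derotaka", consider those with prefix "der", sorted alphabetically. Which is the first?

dero

Words with prefix "der", in lexicographic order: "dero", "derotaka"
The 1st is dero.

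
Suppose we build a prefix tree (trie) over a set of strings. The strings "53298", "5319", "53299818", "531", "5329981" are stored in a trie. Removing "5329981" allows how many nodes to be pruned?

After clearing the end-marker at "5329981", prune upward until reaching a node still needed by another word.
Every node on "5329981" is still needed (e.g. by "53299818"), so nothing is freed.
Nodes removed: 0

0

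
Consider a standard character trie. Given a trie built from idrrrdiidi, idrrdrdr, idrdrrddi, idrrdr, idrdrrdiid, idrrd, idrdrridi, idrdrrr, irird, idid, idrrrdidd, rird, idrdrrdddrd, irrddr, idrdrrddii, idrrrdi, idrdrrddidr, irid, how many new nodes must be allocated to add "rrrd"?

Walking "rrrd" from the root, the first 1 characters ("r") follow existing edges; "r" is the first miss.
So 4 − 1 = 3 new nodes.

3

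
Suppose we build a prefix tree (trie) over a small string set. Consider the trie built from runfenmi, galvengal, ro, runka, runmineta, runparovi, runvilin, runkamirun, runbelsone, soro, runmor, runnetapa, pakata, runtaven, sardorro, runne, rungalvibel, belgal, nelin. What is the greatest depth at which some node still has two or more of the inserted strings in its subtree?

The deepest shared node is where two words last agree before diverging.
e.g. "runka" and "runkamirun" share the prefix "runka" of length 5; no pair shares a longer one.
Longest shared-prefix length: 5

5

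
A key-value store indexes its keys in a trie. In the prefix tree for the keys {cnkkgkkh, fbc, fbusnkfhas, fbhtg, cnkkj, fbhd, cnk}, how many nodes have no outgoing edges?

A leaf is a node with no children — equivalently, the end of a word that is not a proper prefix of any other stored word.
Those words: "cnkkgkkh", "cnkkj", "fbc", "fbhd", "fbhtg", "fbusnkfhas"
Leaf count: 6

6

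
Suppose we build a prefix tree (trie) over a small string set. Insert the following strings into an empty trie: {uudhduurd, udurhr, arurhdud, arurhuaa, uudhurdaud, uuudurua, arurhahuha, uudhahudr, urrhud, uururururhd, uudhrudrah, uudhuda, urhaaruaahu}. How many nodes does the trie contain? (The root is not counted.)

78

Count nodes per top-level branch (shared prefixes stored once):
  'a'-branch (arurhahuha, arurhdud, arurhuaa): 16 nodes
  'u'-branch (udurhr, urhaaruaahu, urrhud, uudhahudr, uudhduurd, uudhrudrah, uudhuda, uudhurdaud, uururururhd, uuudurua): 62 nodes
Sum: 78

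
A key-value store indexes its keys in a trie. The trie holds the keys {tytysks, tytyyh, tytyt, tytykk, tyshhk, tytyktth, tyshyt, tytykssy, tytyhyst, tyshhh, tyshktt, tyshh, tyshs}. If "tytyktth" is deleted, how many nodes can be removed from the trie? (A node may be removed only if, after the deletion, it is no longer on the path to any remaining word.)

After clearing the end-marker at "tytyktth", prune upward until reaching a node still needed by another word.
The suffix "tth" (3 nodes) is used only by "tytyktth"; the node for "tytyk" still has the child "k", so pruning stops there.
Nodes removed: 3

3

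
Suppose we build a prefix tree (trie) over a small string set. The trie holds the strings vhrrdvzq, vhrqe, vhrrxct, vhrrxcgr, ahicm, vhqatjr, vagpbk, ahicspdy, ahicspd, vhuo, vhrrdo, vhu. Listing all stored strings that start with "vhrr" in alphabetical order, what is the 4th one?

vhrrxct

Words with prefix "vhrr", in lexicographic order: "vhrrdo", "vhrrdvzq", "vhrrxcgr", "vhrrxct"
The 4th is vhrrxct.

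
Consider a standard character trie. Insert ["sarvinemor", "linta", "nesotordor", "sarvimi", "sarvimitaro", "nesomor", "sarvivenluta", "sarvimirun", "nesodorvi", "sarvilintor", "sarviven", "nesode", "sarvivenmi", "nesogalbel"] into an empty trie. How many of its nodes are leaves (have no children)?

12

A leaf is a node with no children — equivalently, the end of a word that is not a proper prefix of any other stored word.
Those words: "linta", "nesode", "nesodorvi", "nesogalbel", "nesomor", "nesotordor", "sarvilintor", "sarvimirun", "sarvimitaro", "sarvinemor", "sarvivenluta", "sarvivenmi"
Leaf count: 12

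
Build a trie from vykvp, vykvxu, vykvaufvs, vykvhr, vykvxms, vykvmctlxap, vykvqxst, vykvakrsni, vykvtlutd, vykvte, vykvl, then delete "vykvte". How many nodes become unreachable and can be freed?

Walk "vykvte" from the leaf back toward the root, removing each node that no remaining word uses.
The suffix "e" (1 node) is used only by "vykvte"; the node for "vykvt" still has the child "l", so pruning stops there.
Nodes removed: 1

1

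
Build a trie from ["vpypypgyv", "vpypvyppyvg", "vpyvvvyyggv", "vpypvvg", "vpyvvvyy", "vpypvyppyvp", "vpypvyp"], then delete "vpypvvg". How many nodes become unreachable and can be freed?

Walk "vpypvvg" from the leaf back toward the root, removing each node that no remaining word uses.
The suffix "vg" (2 nodes) is used only by "vpypvvg"; the node for "vpypv" still has the child "y", so pruning stops there.
Nodes removed: 2

2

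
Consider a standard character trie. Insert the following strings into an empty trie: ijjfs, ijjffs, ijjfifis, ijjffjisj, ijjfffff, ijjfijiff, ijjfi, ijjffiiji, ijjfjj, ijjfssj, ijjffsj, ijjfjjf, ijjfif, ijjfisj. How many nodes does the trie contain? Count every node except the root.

34

Insert word by word; a character creates a node only if that edge doesn't already exist:
  "ijjfs" → 5 new (i, j, j, f, s)
  "ijjffs" → prefix "ijjf" already present; 2 new (f, s)
  "ijjfifis" → prefix "ijjf" already present; 4 new (i, f, i, s)
  "ijjffjisj" → prefix "ijjff" already present; 4 new (j, i, s, j)
  "ijjfffff" → prefix "ijjff" already present; 3 new (f, f, f)
  "ijjfijiff" → prefix "ijjfi" already present; 4 new (j, i, f, f)
  "ijjfi" → prefix "ijjfi" already present; 0 new (none)
  "ijjffiiji" → prefix "ijjff" already present; 4 new (i, i, j, i)
  "ijjfjj" → prefix "ijjf" already present; 2 new (j, j)
  "ijjfssj" → prefix "ijjfs" already present; 2 new (s, j)
  "ijjffsj" → prefix "ijjffs" already present; 1 new (j)
  "ijjfjjf" → prefix "ijjfjj" already present; 1 new (f)
  "ijjfif" → prefix "ijjfif" already present; 0 new (none)
  "ijjfisj" → prefix "ijjfi" already present; 2 new (s, j)
Total nodes = 5 + 2 + 4 + 4 + 3 + 4 + 0 + 4 + 2 + 2 + 1 + 1 + 0 + 2 = 34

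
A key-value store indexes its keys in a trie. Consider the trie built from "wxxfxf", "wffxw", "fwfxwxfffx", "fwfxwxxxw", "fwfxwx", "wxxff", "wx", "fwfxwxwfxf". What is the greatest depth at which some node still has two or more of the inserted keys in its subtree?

Look for the deepest trie node that still has at least two words in its subtree.
"fwfxwx" and "fwfxwxfffx" agree on "fwfxwx" (6 characters) before diverging; nothing deeper is shared.
Longest shared-prefix length: 6

6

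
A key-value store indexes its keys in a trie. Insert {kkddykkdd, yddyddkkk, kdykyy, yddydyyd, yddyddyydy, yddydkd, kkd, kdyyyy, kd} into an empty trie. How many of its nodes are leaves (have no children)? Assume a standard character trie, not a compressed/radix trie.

Leaves are exactly the stored words that no other stored word extends.
Those words: "kdykyy", "kdyyyy", "kkddykkdd", "yddyddkkk", "yddyddyydy", "yddydkd", "yddydyyd"
Leaf count: 7

7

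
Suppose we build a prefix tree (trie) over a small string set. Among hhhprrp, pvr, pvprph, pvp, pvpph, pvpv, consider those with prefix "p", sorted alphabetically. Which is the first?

Words with prefix "p", in lexicographic order: "pvp", "pvpph", "pvprph", "pvpv", "pvr"
The 1st is pvp.

pvp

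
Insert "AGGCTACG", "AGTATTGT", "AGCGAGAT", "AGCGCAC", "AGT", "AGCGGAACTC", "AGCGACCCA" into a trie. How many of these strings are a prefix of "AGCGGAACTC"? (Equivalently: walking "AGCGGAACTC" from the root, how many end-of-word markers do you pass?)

1

Traverse "AGCGGAACTC" character by character; count nodes along the way that are marked as word ends.
Prefixes of the query that are stored words: "AGCGGAACTC"
Count: 1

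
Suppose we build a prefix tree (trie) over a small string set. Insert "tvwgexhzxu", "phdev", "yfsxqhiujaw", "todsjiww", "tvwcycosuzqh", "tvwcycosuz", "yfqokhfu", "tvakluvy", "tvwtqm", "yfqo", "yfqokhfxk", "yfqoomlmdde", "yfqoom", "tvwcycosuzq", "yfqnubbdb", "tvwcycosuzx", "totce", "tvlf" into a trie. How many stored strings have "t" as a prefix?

10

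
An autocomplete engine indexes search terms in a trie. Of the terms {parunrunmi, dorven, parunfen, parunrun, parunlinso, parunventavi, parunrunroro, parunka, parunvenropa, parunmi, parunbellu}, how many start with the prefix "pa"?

10

Filter for entries beginning with "pa":
Words under "pa": parunbellu, parunfen, parunka, parunlinso, parunmi, parunrun, parunrunmi, parunrunroro, parunvenropa, parunventavi
Count: 10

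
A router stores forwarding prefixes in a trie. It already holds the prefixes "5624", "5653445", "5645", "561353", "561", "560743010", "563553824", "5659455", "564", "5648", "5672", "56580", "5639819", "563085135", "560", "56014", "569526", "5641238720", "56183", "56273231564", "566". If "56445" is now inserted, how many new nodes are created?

"564" is already a path in the trie; the remaining "45" must be added.
New nodes needed: |"56445"| − 3 = 5 − 3 = 2.

2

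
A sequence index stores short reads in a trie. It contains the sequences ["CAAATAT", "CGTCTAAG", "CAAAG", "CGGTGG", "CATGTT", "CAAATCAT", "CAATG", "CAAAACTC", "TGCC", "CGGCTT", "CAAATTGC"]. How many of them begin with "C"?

10

Traverse to the node for "C", then collect every word in that subtree.
Matches: "CAAAACTC", "CAAAG", "CAAATAT", "CAAATCAT", "CAAATTGC", "CAATG", "CATGTT", "CGGCTT", "CGGTGG", "CGTCTAAG"
Count: 10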